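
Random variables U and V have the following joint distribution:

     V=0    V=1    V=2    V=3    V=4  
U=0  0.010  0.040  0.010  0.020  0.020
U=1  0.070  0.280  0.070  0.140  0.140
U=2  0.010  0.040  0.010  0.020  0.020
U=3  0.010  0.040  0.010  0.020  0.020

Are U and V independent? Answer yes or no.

Every cell satisfies P(U,V) = P(U)·P(V). For instance P(U=2) = 0.100, P(V=2) = 0.100, and 0.100×0.100 = 0.010 matches the joint entry. So U and V are independent.

yes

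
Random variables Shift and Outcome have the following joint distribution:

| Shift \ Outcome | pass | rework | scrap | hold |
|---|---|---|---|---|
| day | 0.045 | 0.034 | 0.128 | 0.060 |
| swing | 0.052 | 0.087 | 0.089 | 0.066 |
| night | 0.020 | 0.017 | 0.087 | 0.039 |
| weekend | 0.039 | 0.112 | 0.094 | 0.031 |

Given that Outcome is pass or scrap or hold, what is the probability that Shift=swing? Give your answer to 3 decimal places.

P(Outcome=pass) = 0.045 + 0.052 + 0.020 + 0.039 = 0.156.
P(Outcome=scrap) = 0.128 + 0.089 + 0.087 + 0.094 = 0.398.
P(Outcome=hold) = 0.060 + 0.066 + 0.039 + 0.031 = 0.196.
P(Outcome ∈ {pass, scrap, hold}) = 0.156 + 0.398 + 0.196 = 0.750; P(Shift=swing, Outcome ∈ {pass, scrap, hold}) = 0.052 + 0.089 + 0.066 = 0.207.
P(Shift=swing | Outcome ∈ {pass, scrap, hold}) = 0.207/0.750 = 0.276.

0.276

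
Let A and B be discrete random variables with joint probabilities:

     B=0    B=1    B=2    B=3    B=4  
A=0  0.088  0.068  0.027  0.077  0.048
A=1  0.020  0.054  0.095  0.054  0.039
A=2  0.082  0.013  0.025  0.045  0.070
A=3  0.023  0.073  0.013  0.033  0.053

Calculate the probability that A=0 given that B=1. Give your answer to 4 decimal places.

0.3269

P(B=1) = 0.068 + 0.054 + 0.013 + 0.073 = 0.208.
P(A=0 | B=1) = 0.068/0.208 = 0.3269.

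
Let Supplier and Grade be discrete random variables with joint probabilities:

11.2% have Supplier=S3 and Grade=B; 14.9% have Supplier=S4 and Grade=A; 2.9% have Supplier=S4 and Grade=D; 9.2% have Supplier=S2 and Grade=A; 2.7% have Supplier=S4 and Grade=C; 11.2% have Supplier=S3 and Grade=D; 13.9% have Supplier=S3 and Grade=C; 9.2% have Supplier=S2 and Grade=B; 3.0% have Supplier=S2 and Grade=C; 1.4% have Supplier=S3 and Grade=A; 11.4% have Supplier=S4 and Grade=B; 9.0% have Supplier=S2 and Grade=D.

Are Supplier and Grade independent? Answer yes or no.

no

P(Supplier=S3) = 0.377 and P(Grade=A) = 0.255, so their product is 0.09614, but P(Supplier=S3, Grade=A) = 0.014. Since these differ, Supplier and Grade are not independent.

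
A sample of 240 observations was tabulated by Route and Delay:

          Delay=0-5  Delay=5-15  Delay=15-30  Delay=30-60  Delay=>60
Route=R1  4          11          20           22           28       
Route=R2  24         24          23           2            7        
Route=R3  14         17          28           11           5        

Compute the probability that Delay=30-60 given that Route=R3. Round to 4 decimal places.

Total with Route=R3: 14 + 17 + 28 + 11 + 5 = 75.
P(Delay=30-60 | Route=R3) = 11/75 = 0.1467.

0.1467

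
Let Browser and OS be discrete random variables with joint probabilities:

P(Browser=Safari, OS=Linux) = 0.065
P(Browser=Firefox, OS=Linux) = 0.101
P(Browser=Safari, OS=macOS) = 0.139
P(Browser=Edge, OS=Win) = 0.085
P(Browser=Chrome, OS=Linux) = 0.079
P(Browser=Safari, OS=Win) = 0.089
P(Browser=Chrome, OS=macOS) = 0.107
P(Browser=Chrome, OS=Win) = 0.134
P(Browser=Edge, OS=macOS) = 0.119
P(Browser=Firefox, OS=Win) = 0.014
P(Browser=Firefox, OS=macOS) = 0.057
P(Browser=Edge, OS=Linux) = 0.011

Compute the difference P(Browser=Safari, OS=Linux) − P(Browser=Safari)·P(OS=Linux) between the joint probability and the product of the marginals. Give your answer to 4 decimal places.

P(Browser=Safari) = 0.089 + 0.139 + 0.065 = 0.293.
P(OS=Linux) = 0.079 + 0.101 + 0.065 + 0.011 = 0.256.
P(Browser=Safari, OS=Linux) − P(Browser=Safari)P(OS=Linux) = 0.065 − 0.293×0.256 = -0.0100.

-0.0100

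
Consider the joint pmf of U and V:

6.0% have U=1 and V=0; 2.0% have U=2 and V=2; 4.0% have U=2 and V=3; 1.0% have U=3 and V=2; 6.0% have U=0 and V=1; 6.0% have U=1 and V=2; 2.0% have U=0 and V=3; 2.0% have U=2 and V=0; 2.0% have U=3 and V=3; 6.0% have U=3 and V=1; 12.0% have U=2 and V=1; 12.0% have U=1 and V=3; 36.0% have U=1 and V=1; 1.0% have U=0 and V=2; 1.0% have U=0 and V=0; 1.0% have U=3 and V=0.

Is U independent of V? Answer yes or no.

yes

Every cell satisfies P(U,V) = P(U)·P(V). For instance P(U=2) = 0.200, P(V=3) = 0.200, and 0.200×0.200 = 0.040 matches the joint entry. So U and V are independent.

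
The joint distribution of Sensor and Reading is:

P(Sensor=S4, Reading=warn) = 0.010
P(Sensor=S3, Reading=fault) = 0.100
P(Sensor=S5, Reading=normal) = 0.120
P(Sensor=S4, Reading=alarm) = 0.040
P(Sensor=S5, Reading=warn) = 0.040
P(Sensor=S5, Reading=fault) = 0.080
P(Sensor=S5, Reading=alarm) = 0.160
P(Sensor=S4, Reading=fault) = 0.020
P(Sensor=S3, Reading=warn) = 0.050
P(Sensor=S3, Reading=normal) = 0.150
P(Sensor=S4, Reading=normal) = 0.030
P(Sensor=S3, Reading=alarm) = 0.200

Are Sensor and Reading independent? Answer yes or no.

Every cell satisfies P(Sensor,Reading) = P(Sensor)·P(Reading). For instance P(Sensor=S4) = 0.100, P(Reading=alarm) = 0.400, and 0.100×0.400 = 0.040 matches the joint entry. So Sensor and Reading are independent.

yes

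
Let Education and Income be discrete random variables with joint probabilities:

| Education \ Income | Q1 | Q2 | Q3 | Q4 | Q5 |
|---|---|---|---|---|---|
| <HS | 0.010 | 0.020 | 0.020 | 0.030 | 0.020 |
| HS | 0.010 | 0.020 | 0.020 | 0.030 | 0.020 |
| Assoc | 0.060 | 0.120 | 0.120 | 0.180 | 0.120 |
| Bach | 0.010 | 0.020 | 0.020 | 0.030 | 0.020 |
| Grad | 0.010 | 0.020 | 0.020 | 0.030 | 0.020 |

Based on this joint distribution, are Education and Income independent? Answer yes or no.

yes

Every cell satisfies P(Education,Income) = P(Education)·P(Income). For instance P(Education=Grad) = 0.100, P(Income=Q2) = 0.200, and 0.100×0.200 = 0.020 matches the joint entry. So Education and Income are independent.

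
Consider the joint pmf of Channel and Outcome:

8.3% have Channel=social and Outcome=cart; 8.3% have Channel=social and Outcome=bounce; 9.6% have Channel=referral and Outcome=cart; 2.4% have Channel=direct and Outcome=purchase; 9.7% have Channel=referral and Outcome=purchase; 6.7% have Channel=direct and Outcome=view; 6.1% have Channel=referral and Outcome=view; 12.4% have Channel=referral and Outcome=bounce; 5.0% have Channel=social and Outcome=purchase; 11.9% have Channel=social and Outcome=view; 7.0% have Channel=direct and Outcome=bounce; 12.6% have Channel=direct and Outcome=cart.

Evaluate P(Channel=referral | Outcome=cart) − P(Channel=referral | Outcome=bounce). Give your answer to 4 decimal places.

P(Outcome=cart) = 0.083 + 0.126 + 0.096 = 0.305; P(Channel=referral | Outcome=cart) = 0.096/0.305 = 0.31475.
P(Outcome=bounce) = 0.083 + 0.070 + 0.124 = 0.277; P(Channel=referral | Outcome=bounce) = 0.124/0.277 = 0.44765.
Difference = -0.1329.

-0.1329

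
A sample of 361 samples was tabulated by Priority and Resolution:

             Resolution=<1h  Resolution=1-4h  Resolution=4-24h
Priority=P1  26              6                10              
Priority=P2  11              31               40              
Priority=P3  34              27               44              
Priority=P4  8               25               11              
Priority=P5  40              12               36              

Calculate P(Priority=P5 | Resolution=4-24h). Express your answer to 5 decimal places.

Total with Resolution=4-24h: 10 + 40 + 44 + 11 + 36 = 141.
P(Priority=P5 | Resolution=4-24h) = 36/141 = 0.25532.

0.25532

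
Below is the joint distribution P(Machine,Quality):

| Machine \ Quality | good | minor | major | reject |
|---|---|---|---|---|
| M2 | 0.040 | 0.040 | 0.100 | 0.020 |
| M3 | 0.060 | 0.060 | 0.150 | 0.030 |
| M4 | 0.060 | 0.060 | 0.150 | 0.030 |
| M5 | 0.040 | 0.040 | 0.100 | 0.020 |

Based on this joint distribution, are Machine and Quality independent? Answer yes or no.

yes

Every cell satisfies P(Machine,Quality) = P(Machine)·P(Quality). For instance P(Machine=M5) = 0.200, P(Quality=reject) = 0.100, and 0.200×0.100 = 0.020 matches the joint entry. So Machine and Quality are independent.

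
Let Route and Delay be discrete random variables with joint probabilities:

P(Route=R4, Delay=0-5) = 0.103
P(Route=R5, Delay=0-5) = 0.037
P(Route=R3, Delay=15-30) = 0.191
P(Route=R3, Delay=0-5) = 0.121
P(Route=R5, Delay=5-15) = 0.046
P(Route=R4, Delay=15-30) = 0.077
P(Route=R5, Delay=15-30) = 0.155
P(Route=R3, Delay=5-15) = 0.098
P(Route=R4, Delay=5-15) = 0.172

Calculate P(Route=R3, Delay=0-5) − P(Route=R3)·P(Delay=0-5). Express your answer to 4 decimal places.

0.0140

P(Route=R3) = 0.121 + 0.098 + 0.191 = 0.410.
P(Delay=0-5) = 0.121 + 0.103 + 0.037 = 0.261.
P(Route=R3, Delay=0-5) − P(Route=R3)P(Delay=0-5) = 0.121 − 0.410×0.261 = 0.0140.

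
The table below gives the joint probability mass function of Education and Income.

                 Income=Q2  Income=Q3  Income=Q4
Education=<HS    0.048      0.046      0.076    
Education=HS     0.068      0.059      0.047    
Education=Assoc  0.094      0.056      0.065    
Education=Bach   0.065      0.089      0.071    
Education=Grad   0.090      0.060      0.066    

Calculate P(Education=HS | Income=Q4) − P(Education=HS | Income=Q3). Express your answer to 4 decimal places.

-0.0457

P(Income=Q4) = 0.076 + 0.047 + 0.065 + 0.071 + 0.066 = 0.325; P(Education=HS | Income=Q4) = 0.047/0.325 = 0.14462.
P(Income=Q3) = 0.046 + 0.059 + 0.056 + 0.089 + 0.060 = 0.310; P(Education=HS | Income=Q3) = 0.059/0.310 = 0.19032.
Difference = -0.0457.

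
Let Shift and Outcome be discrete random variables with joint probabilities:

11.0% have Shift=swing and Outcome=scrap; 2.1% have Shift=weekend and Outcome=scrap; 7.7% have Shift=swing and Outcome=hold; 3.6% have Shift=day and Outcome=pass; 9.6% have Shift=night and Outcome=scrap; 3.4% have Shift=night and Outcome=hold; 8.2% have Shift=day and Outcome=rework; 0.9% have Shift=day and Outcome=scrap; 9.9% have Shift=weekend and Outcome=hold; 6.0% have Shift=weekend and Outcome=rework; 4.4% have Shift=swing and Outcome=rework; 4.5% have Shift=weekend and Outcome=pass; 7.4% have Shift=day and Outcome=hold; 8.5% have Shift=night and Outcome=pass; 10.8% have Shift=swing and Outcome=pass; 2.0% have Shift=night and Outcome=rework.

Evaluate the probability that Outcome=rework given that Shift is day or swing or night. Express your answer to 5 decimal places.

0.18839

P(Shift=day) = 0.036 + 0.082 + 0.009 + 0.074 = 0.201.
P(Shift=swing) = 0.108 + 0.044 + 0.110 + 0.077 = 0.339.
P(Shift=night) = 0.085 + 0.020 + 0.096 + 0.034 = 0.235.
P(Shift ∈ {day, swing, night}) = 0.201 + 0.339 + 0.235 = 0.775; P(Outcome=rework, Shift ∈ {day, swing, night}) = 0.082 + 0.044 + 0.020 = 0.146.
P(Outcome=rework | Shift ∈ {day, swing, night}) = 0.146/0.775 = 0.18839.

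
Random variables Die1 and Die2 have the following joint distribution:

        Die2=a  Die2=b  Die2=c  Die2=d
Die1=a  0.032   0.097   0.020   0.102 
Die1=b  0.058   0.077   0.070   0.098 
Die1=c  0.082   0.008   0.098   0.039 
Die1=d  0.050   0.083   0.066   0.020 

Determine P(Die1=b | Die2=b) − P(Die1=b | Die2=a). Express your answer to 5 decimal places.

0.02930

P(Die2=b) = 0.097 + 0.077 + 0.008 + 0.083 = 0.265; P(Die1=b | Die2=b) = 0.077/0.265 = 0.290566.
P(Die2=a) = 0.032 + 0.058 + 0.082 + 0.050 = 0.222; P(Die1=b | Die2=a) = 0.058/0.222 = 0.261261.
Difference = 0.02930.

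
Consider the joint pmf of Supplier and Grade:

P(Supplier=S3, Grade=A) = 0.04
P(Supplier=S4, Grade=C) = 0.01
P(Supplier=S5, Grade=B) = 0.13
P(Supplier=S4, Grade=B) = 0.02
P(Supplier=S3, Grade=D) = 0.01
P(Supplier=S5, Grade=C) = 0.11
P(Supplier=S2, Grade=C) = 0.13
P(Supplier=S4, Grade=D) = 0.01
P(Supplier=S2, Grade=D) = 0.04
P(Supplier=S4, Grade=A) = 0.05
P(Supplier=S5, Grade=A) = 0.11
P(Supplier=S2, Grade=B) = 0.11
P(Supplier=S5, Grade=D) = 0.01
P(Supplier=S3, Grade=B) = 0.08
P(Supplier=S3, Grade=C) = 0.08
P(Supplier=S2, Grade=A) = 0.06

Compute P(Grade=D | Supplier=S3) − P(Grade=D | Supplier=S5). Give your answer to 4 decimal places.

0.0198

P(Supplier=S3) = 0.04 + 0.08 + 0.08 + 0.01 = 0.21; P(Grade=D | Supplier=S3) = 0.01/0.21 = 0.04762.
P(Supplier=S5) = 0.11 + 0.13 + 0.11 + 0.01 = 0.36; P(Grade=D | Supplier=S5) = 0.01/0.36 = 0.02778.
Difference = 0.0198.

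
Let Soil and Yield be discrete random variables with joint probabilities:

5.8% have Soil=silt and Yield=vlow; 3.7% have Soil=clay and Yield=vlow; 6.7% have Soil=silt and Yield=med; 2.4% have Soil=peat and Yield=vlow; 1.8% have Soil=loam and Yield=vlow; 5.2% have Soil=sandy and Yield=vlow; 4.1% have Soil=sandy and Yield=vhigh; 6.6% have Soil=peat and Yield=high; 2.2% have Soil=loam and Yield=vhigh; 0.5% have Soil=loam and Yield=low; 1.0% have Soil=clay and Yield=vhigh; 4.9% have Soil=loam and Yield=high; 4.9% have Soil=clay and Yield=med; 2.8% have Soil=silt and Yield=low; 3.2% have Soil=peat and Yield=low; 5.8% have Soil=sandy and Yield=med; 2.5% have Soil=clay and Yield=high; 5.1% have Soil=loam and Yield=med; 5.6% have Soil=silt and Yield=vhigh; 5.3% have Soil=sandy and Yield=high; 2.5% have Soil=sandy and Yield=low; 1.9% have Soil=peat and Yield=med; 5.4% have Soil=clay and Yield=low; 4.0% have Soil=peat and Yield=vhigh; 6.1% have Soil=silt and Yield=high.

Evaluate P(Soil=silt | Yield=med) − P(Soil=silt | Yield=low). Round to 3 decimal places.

0.080

P(Yield=med) = 0.058 + 0.051 + 0.049 + 0.067 + 0.019 = 0.244; P(Soil=silt | Yield=med) = 0.067/0.244 = 0.2746.
P(Yield=low) = 0.025 + 0.005 + 0.054 + 0.028 + 0.032 = 0.144; P(Soil=silt | Yield=low) = 0.028/0.144 = 0.1944.
Difference = 0.080.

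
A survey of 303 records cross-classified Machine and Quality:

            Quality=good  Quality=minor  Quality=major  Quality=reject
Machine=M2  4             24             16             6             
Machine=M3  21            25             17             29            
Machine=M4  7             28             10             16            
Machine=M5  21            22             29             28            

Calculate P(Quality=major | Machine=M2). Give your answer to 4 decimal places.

Total with Machine=M2: 4 + 24 + 16 + 6 = 50.
P(Quality=major | Machine=M2) = 16/50 = 0.3200.

0.3200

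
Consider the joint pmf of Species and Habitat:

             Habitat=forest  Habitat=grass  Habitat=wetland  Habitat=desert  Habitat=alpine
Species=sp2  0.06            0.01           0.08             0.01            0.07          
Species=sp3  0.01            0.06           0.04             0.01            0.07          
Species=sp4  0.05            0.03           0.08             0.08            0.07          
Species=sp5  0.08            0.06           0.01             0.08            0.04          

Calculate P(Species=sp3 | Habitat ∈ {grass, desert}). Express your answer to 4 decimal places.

0.2059

P(Habitat=grass) = 0.01 + 0.06 + 0.03 + 0.06 = 0.16.
P(Habitat=desert) = 0.01 + 0.01 + 0.08 + 0.08 = 0.18.
P(Habitat ∈ {grass, desert}) = 0.16 + 0.18 = 0.34; P(Species=sp3, Habitat ∈ {grass, desert}) = 0.06 + 0.01 = 0.07.
P(Species=sp3 | Habitat ∈ {grass, desert}) = 0.07/0.34 = 0.2059.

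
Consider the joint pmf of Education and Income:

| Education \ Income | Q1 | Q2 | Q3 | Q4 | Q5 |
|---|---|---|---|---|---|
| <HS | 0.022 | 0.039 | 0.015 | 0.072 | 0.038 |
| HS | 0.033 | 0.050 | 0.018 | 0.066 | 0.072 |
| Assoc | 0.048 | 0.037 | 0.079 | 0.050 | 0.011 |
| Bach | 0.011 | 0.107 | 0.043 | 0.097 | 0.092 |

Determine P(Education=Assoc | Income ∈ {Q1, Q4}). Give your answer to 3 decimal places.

P(Income=Q1) = 0.022 + 0.033 + 0.048 + 0.011 = 0.114.
P(Income=Q4) = 0.072 + 0.066 + 0.050 + 0.097 = 0.285.
P(Income ∈ {Q1, Q4}) = 0.114 + 0.285 = 0.399; P(Education=Assoc, Income ∈ {Q1, Q4}) = 0.048 + 0.050 = 0.098.
P(Education=Assoc | Income ∈ {Q1, Q4}) = 0.098/0.399 = 0.246.

0.246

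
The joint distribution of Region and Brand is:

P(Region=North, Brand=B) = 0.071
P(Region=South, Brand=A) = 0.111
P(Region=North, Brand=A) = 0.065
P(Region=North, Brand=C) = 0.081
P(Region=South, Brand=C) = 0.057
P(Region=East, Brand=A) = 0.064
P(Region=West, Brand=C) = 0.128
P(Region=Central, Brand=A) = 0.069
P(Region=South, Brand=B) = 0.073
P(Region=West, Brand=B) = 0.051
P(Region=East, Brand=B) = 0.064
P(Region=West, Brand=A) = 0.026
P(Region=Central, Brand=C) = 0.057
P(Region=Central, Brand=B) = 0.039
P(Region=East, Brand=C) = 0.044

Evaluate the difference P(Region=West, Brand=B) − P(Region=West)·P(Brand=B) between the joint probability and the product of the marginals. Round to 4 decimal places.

P(Region=West) = 0.026 + 0.051 + 0.128 = 0.205.
P(Brand=B) = 0.071 + 0.073 + 0.064 + 0.051 + 0.039 = 0.298.
P(Region=West, Brand=B) − P(Region=West)P(Brand=B) = 0.051 − 0.205×0.298 = -0.0101.

-0.0101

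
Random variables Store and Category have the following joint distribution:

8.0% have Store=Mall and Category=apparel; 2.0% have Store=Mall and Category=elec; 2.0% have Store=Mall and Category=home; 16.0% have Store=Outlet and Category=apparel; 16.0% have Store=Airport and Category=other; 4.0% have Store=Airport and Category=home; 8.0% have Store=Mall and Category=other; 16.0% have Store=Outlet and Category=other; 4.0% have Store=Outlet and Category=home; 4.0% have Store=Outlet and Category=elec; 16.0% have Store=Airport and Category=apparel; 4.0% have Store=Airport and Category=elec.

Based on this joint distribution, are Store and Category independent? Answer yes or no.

Every cell satisfies P(Store,Category) = P(Store)·P(Category). For instance P(Store=Outlet) = 0.400, P(Category=elec) = 0.100, and 0.400×0.100 = 0.040 matches the joint entry. So Store and Category are independent.

yes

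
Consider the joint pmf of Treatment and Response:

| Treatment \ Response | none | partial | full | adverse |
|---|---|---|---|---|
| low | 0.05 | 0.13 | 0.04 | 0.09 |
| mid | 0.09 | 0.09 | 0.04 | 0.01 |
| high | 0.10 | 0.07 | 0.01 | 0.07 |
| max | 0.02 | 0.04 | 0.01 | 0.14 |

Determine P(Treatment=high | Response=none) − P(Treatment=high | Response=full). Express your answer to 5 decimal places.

0.28462

P(Response=none) = 0.05 + 0.09 + 0.10 + 0.02 = 0.26; P(Treatment=high | Response=none) = 0.10/0.26 = 0.384615.
P(Response=full) = 0.04 + 0.04 + 0.01 + 0.01 = 0.10; P(Treatment=high | Response=full) = 0.01/0.10 = 0.100000.
Difference = 0.28462.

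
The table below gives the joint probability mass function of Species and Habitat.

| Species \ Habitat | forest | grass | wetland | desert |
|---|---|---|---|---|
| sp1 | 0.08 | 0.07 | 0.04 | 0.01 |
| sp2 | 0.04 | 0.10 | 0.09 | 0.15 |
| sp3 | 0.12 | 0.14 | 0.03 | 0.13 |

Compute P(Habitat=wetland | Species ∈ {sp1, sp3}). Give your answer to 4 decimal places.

P(Species=sp1) = 0.08 + 0.07 + 0.04 + 0.01 = 0.20.
P(Species=sp3) = 0.12 + 0.14 + 0.03 + 0.13 = 0.42.
P(Species ∈ {sp1, sp3}) = 0.20 + 0.42 = 0.62; P(Habitat=wetland, Species ∈ {sp1, sp3}) = 0.04 + 0.03 = 0.07.
P(Habitat=wetland | Species ∈ {sp1, sp3}) = 0.07/0.62 = 0.1129.

0.1129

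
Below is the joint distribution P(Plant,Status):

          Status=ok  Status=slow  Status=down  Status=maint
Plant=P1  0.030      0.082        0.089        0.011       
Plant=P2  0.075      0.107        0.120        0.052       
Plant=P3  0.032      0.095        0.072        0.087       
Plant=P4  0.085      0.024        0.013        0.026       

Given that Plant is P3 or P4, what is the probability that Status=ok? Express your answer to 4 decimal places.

P(Plant=P3) = 0.032 + 0.095 + 0.072 + 0.087 = 0.286.
P(Plant=P4) = 0.085 + 0.024 + 0.013 + 0.026 = 0.148.
P(Plant ∈ {P3, P4}) = 0.286 + 0.148 = 0.434; P(Status=ok, Plant ∈ {P3, P4}) = 0.032 + 0.085 = 0.117.
P(Status=ok | Plant ∈ {P3, P4}) = 0.117/0.434 = 0.2696.

0.2696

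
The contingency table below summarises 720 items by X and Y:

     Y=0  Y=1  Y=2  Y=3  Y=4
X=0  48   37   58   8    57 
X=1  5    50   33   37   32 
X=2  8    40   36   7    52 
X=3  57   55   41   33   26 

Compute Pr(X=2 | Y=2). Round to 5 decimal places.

0.21429

Total with Y=2: 58 + 33 + 36 + 41 = 168.
P(X=2 | Y=2) = 36/168 = 0.21429.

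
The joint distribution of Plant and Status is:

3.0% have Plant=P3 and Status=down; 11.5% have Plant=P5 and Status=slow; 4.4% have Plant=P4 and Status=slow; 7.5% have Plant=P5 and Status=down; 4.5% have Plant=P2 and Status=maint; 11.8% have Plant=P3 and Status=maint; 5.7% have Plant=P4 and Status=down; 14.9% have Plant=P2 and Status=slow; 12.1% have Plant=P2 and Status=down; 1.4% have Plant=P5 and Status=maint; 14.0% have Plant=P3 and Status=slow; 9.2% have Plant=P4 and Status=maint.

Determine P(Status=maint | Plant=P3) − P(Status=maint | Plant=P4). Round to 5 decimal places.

P(Plant=P3) = 0.140 + 0.030 + 0.118 = 0.288; P(Status=maint | Plant=P3) = 0.118/0.288 = 0.409722.
P(Plant=P4) = 0.044 + 0.057 + 0.092 = 0.193; P(Status=maint | Plant=P4) = 0.092/0.193 = 0.476684.
Difference = -0.06696.

-0.06696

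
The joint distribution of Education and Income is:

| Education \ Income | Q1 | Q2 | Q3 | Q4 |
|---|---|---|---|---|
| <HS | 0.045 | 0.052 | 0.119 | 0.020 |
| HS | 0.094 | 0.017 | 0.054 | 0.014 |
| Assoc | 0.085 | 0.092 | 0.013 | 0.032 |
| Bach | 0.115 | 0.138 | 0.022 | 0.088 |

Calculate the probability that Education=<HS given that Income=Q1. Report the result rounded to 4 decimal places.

0.1327

P(Income=Q1) = 0.045 + 0.094 + 0.085 + 0.115 = 0.339.
P(Education=<HS | Income=Q1) = 0.045/0.339 = 0.1327.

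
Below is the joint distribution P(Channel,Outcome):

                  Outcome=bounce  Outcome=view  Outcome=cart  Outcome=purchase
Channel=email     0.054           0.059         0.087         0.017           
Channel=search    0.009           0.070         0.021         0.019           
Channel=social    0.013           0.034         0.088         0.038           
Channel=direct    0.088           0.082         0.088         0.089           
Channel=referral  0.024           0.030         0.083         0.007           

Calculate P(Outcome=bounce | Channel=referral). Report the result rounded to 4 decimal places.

0.1667

P(Channel=referral) = 0.024 + 0.030 + 0.083 + 0.007 = 0.144.
P(Outcome=bounce | Channel=referral) = 0.024/0.144 = 0.1667.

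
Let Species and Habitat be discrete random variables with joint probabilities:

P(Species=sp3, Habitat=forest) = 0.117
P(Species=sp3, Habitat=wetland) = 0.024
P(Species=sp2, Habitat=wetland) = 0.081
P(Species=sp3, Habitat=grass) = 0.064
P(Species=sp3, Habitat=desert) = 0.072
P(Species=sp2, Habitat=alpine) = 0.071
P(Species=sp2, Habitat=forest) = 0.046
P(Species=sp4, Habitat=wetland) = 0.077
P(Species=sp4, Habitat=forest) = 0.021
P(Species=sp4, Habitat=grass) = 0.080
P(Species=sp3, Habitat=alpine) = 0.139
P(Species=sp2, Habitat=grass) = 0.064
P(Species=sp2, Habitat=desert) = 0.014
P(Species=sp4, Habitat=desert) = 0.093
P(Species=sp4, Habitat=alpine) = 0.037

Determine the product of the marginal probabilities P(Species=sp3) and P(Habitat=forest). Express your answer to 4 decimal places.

P(Species=sp3) = 0.117 + 0.064 + 0.024 + 0.072 + 0.139 = 0.416.
P(Habitat=forest) = 0.046 + 0.117 + 0.021 = 0.184.
Product: 0.416 × 0.184 = 0.0765.

0.0765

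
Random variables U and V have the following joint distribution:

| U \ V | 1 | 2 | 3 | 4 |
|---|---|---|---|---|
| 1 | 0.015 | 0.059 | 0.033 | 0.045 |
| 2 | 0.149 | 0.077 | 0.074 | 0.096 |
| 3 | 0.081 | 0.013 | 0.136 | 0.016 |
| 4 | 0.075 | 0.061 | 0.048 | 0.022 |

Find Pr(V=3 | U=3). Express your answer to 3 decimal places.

0.553

P(U=3) = 0.081 + 0.013 + 0.136 + 0.016 = 0.246.
P(V=3 | U=3) = 0.136/0.246 = 0.553.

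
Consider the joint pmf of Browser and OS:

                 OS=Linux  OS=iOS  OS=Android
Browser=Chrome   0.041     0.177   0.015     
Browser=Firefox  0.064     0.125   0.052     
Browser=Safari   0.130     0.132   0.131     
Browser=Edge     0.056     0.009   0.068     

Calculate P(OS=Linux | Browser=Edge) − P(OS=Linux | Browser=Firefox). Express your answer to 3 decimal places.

P(Browser=Edge) = 0.056 + 0.009 + 0.068 = 0.133; P(OS=Linux | Browser=Edge) = 0.056/0.133 = 0.4211.
P(Browser=Firefox) = 0.064 + 0.125 + 0.052 = 0.241; P(OS=Linux | Browser=Firefox) = 0.064/0.241 = 0.2656.
Difference = 0.155.

0.155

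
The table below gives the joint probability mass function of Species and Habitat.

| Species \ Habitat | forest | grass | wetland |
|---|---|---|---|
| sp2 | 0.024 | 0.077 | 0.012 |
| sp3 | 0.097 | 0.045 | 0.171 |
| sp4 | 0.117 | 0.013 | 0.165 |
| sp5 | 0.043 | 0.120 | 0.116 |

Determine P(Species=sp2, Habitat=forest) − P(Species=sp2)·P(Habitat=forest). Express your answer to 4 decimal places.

P(Species=sp2) = 0.024 + 0.077 + 0.012 = 0.113.
P(Habitat=forest) = 0.024 + 0.097 + 0.117 + 0.043 = 0.281.
P(Species=sp2, Habitat=forest) − P(Species=sp2)P(Habitat=forest) = 0.024 − 0.113×0.281 = -0.0078.

-0.0078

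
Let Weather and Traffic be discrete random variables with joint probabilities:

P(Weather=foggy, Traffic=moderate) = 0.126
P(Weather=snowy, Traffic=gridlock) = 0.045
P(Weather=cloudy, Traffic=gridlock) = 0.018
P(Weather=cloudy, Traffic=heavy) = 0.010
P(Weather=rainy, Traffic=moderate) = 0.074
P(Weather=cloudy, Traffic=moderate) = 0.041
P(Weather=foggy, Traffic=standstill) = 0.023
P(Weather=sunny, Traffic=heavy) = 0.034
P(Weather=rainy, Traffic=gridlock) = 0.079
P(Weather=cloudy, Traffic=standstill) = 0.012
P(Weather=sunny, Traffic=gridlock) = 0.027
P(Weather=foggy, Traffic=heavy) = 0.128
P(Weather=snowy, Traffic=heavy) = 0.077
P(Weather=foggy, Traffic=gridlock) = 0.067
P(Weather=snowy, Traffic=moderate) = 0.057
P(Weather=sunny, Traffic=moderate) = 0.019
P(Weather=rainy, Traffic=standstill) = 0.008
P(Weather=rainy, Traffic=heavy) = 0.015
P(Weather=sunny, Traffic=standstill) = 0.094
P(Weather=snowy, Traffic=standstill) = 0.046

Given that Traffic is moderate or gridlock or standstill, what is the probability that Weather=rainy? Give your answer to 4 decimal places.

0.2188

P(Traffic=moderate) = 0.019 + 0.041 + 0.074 + 0.057 + 0.126 = 0.317.
P(Traffic=gridlock) = 0.027 + 0.018 + 0.079 + 0.045 + 0.067 = 0.236.
P(Traffic=standstill) = 0.094 + 0.012 + 0.008 + 0.046 + 0.023 = 0.183.
P(Traffic ∈ {moderate, gridlock, standstill}) = 0.317 + 0.236 + 0.183 = 0.736; P(Weather=rainy, Traffic ∈ {moderate, gridlock, standstill}) = 0.074 + 0.079 + 0.008 = 0.161.
P(Weather=rainy | Traffic ∈ {moderate, gridlock, standstill}) = 0.161/0.736 = 0.2188.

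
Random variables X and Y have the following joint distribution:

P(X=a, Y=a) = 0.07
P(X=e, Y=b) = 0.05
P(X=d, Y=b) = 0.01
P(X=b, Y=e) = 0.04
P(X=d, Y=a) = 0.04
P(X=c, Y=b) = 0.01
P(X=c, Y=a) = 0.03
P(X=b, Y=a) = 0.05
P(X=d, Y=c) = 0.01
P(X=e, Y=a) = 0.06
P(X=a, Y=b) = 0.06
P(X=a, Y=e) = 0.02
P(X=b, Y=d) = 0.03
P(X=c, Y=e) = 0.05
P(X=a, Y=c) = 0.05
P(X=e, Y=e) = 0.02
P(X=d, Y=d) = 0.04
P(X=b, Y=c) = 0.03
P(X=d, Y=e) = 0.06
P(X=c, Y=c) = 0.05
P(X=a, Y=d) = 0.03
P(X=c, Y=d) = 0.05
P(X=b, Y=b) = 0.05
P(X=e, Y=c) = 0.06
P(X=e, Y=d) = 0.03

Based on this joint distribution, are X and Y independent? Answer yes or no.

no

P(X=d) = 0.16 and P(Y=e) = 0.19, so their product is 0.0304, but P(X=d, Y=e) = 0.06. Since these differ, X and Y are not independent.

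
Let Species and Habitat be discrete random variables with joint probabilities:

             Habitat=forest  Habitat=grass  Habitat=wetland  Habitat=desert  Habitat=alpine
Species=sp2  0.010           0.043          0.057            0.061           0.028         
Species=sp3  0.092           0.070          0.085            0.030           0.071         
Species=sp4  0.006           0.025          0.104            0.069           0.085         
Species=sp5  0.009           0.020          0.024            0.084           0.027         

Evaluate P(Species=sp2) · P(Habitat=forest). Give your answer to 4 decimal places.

P(Species=sp2) = 0.010 + 0.043 + 0.057 + 0.061 + 0.028 = 0.199.
P(Habitat=forest) = 0.010 + 0.092 + 0.006 + 0.009 = 0.117.
Product: 0.199 × 0.117 = 0.0233.

0.0233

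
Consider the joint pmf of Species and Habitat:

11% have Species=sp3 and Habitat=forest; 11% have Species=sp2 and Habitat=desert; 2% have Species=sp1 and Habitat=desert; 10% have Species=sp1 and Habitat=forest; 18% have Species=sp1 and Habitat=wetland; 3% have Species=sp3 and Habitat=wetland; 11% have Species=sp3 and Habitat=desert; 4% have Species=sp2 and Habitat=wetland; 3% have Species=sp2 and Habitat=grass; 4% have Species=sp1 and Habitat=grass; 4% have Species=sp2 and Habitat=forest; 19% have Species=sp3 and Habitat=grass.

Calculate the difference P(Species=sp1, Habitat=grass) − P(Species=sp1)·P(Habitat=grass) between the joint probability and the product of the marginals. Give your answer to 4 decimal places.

P(Species=sp1) = 0.10 + 0.04 + 0.18 + 0.02 = 0.34.
P(Habitat=grass) = 0.04 + 0.03 + 0.19 = 0.26.
P(Species=sp1, Habitat=grass) − P(Species=sp1)P(Habitat=grass) = 0.04 − 0.34×0.26 = -0.0484.

-0.0484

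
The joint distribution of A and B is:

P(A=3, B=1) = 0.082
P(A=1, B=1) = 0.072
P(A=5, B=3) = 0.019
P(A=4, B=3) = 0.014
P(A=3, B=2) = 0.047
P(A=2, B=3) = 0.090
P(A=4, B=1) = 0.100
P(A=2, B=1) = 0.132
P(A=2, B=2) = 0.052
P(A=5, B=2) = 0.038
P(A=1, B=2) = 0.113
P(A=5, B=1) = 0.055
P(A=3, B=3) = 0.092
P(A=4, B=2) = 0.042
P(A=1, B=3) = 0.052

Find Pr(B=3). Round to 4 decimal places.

0.2670

P(B=3) = 0.052 + 0.090 + 0.092 + 0.014 + 0.019 = 0.267.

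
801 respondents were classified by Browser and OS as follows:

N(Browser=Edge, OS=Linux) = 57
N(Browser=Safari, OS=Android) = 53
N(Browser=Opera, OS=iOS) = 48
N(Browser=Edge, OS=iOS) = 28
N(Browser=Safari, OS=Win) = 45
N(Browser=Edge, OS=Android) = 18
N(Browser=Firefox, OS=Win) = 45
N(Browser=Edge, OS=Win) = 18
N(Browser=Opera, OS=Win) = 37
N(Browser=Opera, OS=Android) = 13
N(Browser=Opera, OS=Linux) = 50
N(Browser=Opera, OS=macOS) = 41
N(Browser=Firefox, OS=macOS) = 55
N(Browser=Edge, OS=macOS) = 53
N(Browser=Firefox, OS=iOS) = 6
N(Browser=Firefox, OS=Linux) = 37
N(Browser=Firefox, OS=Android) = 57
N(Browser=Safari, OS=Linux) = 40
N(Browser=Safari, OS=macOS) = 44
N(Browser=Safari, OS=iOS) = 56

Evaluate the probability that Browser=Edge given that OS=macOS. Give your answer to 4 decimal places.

0.2746

Total with OS=macOS: 55 + 44 + 53 + 41 = 193.
P(Browser=Edge | OS=macOS) = 53/193 = 0.2746.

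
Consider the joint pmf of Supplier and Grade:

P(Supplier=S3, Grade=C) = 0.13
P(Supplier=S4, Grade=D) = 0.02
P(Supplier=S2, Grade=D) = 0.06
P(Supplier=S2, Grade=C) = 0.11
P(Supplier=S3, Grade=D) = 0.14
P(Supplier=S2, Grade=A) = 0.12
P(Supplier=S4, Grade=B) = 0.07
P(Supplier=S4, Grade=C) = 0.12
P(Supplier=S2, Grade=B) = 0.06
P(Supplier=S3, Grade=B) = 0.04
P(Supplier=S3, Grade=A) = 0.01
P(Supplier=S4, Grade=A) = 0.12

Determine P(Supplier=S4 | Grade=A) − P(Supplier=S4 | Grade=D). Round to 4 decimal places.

0.3891

P(Grade=A) = 0.12 + 0.01 + 0.12 = 0.25; P(Supplier=S4 | Grade=A) = 0.12/0.25 = 0.48000.
P(Grade=D) = 0.06 + 0.14 + 0.02 = 0.22; P(Supplier=S4 | Grade=D) = 0.02/0.22 = 0.09091.
Difference = 0.3891.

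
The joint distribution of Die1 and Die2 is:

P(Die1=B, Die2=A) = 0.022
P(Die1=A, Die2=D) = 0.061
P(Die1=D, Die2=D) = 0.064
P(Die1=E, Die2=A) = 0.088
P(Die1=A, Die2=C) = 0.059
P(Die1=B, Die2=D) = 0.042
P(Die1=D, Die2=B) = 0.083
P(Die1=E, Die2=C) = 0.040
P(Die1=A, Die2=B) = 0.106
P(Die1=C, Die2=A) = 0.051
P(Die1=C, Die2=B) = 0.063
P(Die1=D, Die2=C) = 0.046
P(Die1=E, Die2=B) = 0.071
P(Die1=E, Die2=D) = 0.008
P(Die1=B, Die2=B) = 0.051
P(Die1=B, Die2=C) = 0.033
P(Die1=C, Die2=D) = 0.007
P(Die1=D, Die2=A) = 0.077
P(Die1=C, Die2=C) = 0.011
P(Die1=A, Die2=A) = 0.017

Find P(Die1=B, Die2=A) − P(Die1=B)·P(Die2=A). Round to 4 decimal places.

P(Die1=B) = 0.022 + 0.051 + 0.033 + 0.042 = 0.148.
P(Die2=A) = 0.017 + 0.022 + 0.051 + 0.077 + 0.088 = 0.255.
P(Die1=B, Die2=A) − P(Die1=B)P(Die2=A) = 0.022 − 0.148×0.255 = -0.0157.

-0.0157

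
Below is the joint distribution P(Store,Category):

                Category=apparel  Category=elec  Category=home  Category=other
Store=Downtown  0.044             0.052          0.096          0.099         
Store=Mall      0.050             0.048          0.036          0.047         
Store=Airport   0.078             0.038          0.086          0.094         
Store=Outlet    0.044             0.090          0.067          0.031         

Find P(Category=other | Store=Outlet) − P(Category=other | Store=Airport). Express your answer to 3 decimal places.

P(Store=Outlet) = 0.044 + 0.090 + 0.067 + 0.031 = 0.232; P(Category=other | Store=Outlet) = 0.031/0.232 = 0.1336.
P(Store=Airport) = 0.078 + 0.038 + 0.086 + 0.094 = 0.296; P(Category=other | Store=Airport) = 0.094/0.296 = 0.3176.
Difference = -0.184.

-0.184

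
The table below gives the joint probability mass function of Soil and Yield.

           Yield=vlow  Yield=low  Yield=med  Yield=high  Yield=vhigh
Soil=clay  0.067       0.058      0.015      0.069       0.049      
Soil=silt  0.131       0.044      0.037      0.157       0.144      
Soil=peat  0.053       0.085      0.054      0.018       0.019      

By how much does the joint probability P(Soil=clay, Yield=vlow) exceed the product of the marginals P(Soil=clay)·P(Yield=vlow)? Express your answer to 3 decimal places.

0.002

P(Soil=clay) = 0.067 + 0.058 + 0.015 + 0.069 + 0.049 = 0.258.
P(Yield=vlow) = 0.067 + 0.131 + 0.053 = 0.251.
P(Soil=clay, Yield=vlow) − P(Soil=clay)P(Yield=vlow) = 0.067 − 0.258×0.251 = 0.002.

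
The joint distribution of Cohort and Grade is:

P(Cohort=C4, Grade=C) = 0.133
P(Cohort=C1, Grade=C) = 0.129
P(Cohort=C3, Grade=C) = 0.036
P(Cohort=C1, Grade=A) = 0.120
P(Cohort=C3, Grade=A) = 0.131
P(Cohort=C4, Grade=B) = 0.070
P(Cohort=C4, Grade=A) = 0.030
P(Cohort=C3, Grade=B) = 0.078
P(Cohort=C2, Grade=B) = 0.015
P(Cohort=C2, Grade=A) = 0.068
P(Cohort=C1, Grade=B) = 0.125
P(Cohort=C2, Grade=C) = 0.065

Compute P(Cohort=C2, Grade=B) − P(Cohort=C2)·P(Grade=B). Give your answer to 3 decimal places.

P(Cohort=C2) = 0.068 + 0.015 + 0.065 = 0.148.
P(Grade=B) = 0.125 + 0.015 + 0.078 + 0.070 = 0.288.
P(Cohort=C2, Grade=B) − P(Cohort=C2)P(Grade=B) = 0.015 − 0.148×0.288 = -0.028.

-0.028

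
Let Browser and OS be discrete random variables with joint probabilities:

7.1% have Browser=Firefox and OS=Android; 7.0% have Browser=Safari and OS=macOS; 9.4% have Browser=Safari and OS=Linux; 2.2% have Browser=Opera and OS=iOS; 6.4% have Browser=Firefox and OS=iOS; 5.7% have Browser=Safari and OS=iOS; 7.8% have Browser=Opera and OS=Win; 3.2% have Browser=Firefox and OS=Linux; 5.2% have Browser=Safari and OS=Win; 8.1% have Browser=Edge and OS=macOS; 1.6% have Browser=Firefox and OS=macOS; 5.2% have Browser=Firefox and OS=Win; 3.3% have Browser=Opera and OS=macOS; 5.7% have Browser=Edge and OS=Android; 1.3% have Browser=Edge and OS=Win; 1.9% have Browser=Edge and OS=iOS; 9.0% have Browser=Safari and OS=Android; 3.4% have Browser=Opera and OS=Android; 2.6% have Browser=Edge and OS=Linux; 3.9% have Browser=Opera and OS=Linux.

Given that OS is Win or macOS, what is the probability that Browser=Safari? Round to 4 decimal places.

0.3089

P(OS=Win) = 0.052 + 0.052 + 0.013 + 0.078 = 0.195.
P(OS=macOS) = 0.016 + 0.070 + 0.081 + 0.033 = 0.200.
P(OS ∈ {Win, macOS}) = 0.195 + 0.200 = 0.395; P(Browser=Safari, OS ∈ {Win, macOS}) = 0.052 + 0.070 = 0.122.
P(Browser=Safari | OS ∈ {Win, macOS}) = 0.122/0.395 = 0.3089.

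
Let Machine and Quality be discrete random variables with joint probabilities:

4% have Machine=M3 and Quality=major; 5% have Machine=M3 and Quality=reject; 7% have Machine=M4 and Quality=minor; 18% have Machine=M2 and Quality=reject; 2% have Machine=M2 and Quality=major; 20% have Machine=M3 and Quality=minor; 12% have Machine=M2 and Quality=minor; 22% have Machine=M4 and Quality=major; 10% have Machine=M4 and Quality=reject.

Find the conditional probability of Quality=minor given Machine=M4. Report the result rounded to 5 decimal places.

0.17949

P(Machine=M4) = 0.07 + 0.22 + 0.10 = 0.39.
P(Quality=minor | Machine=M4) = 0.07/0.39 = 0.17949.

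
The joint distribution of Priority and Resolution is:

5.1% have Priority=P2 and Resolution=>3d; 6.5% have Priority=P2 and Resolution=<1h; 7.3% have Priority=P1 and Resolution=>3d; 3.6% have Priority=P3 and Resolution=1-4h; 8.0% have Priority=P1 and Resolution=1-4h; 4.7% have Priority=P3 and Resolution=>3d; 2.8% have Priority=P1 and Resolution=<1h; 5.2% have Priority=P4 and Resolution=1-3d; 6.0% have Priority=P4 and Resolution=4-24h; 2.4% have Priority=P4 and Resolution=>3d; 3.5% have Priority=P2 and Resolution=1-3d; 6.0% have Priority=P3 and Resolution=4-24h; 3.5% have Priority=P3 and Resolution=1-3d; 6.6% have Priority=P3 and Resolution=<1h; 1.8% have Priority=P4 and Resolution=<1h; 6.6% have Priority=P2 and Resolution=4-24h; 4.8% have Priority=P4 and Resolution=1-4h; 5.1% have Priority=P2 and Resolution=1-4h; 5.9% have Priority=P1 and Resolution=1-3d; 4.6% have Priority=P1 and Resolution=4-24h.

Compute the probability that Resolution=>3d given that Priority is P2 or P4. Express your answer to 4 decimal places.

0.1596

P(Priority=P2) = 0.065 + 0.051 + 0.066 + 0.035 + 0.051 = 0.268.
P(Priority=P4) = 0.018 + 0.048 + 0.060 + 0.052 + 0.024 = 0.202.
P(Priority ∈ {P2, P4}) = 0.268 + 0.202 = 0.470; P(Resolution=>3d, Priority ∈ {P2, P4}) = 0.051 + 0.024 = 0.075.
P(Resolution=>3d | Priority ∈ {P2, P4}) = 0.075/0.470 = 0.1596.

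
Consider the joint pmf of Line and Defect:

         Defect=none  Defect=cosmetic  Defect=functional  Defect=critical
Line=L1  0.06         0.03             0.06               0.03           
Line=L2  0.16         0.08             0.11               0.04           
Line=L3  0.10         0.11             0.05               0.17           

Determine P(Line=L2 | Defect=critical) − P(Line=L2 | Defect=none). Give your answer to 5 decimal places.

-0.33333

P(Defect=critical) = 0.03 + 0.04 + 0.17 = 0.24; P(Line=L2 | Defect=critical) = 0.04/0.24 = 0.166667.
P(Defect=none) = 0.06 + 0.16 + 0.10 = 0.32; P(Line=L2 | Defect=none) = 0.16/0.32 = 0.500000.
Difference = -0.33333.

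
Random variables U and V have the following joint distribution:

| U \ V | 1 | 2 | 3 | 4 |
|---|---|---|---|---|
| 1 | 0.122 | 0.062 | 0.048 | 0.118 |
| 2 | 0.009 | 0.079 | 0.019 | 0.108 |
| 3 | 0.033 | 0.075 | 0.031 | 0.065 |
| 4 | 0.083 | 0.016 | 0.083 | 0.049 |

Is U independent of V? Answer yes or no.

P(U=2) = 0.215 and P(V=1) = 0.247, so their product is 0.05311, but P(U=2, V=1) = 0.009. Since these differ, U and V are not independent.

no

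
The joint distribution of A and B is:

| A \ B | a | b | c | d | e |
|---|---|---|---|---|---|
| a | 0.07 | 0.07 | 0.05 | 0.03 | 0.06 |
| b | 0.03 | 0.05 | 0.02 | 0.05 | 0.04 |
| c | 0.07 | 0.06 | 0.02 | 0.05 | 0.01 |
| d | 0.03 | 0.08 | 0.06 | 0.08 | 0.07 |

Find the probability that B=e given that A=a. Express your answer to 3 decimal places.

0.214

P(A=a) = 0.07 + 0.07 + 0.05 + 0.03 + 0.06 = 0.28.
P(B=e | A=a) = 0.06/0.28 = 0.214.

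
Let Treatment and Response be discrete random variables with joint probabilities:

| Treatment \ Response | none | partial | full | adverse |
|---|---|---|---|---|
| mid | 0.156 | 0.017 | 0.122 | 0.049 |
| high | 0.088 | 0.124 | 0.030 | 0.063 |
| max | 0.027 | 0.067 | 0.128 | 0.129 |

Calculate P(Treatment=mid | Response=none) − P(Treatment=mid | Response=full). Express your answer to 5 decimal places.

0.13993

P(Response=none) = 0.156 + 0.088 + 0.027 = 0.271; P(Treatment=mid | Response=none) = 0.156/0.271 = 0.575646.
P(Response=full) = 0.122 + 0.030 + 0.128 = 0.280; P(Treatment=mid | Response=full) = 0.122/0.280 = 0.435714.
Difference = 0.13993.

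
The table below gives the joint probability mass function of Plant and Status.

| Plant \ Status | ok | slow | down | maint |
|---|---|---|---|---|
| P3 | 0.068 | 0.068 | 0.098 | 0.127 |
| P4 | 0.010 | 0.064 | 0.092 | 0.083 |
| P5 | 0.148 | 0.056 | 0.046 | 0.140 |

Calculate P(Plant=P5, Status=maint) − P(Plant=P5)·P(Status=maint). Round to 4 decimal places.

0.0035

P(Plant=P5) = 0.148 + 0.056 + 0.046 + 0.140 = 0.390.
P(Status=maint) = 0.127 + 0.083 + 0.140 = 0.350.
P(Plant=P5, Status=maint) − P(Plant=P5)P(Status=maint) = 0.140 − 0.390×0.350 = 0.0035.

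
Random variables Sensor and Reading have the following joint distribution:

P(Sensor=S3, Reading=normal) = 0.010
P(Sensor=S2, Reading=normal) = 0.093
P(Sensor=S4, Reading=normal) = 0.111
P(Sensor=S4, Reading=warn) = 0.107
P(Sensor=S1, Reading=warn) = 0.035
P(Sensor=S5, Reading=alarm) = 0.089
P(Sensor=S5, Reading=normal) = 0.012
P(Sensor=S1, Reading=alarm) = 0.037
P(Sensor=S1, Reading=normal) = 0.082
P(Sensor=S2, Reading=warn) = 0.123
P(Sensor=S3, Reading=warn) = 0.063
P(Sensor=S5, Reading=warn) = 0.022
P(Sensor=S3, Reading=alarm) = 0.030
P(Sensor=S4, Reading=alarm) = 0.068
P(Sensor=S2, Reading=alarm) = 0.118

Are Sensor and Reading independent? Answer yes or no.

P(Sensor=S5) = 0.123 and P(Reading=alarm) = 0.342, so their product is 0.04207, but P(Sensor=S5, Reading=alarm) = 0.089. Since these differ, Sensor and Reading are not independent.

no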